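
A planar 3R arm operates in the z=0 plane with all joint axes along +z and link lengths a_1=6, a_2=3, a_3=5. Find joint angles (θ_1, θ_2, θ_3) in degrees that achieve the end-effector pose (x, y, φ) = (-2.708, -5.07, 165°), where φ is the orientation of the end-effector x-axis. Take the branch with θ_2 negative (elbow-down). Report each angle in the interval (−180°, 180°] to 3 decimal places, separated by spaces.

-44.999 -89.995 -60.006

wrist centre = target − a_3·(cos φ, sin φ) = (2.1216, -6.3641)
cos θ_2 = (45.0030−6²−3²)/(2·6·3) = 0.0001; θ_2 = -89.9952° (elbow-down)
β = atan2(-6.3641,2.1216) = -71.5629°; ψ = atan2(-3.0000,6.0003) = -26.5641°
θ_1 = β − ψ = -44.9988°
θ_3 = φ − θ_1 − θ_2 = -60.0060° (wrapped to (-180°,180°])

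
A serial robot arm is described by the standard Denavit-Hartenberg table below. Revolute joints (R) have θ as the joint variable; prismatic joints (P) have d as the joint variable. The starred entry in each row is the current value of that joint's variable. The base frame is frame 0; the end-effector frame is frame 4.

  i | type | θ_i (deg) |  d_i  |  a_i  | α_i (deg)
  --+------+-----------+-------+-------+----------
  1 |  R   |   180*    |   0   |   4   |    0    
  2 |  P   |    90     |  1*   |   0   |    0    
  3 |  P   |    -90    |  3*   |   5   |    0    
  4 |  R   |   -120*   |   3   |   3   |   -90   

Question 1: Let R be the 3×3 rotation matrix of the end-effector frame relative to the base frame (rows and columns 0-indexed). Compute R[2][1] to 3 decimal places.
-1.000

End-effector y-axis (col 1 of R) = (-0.0000,0.0000,-1.0000)
R[2][1] = -1.0000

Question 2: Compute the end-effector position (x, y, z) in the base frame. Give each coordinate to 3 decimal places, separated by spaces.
-7.500 2.598 7.000

after link 1: o_1 = (-4.0000, 0.0000, 0.0000)
after link 2: o_2 = (-4.0000, 0.0000, 1.0000)
after link 3: o_3 = (-9.0000, 0.0000, 4.0000)
after link 4: o_4 = (-7.5000, 2.5981, 7.0000)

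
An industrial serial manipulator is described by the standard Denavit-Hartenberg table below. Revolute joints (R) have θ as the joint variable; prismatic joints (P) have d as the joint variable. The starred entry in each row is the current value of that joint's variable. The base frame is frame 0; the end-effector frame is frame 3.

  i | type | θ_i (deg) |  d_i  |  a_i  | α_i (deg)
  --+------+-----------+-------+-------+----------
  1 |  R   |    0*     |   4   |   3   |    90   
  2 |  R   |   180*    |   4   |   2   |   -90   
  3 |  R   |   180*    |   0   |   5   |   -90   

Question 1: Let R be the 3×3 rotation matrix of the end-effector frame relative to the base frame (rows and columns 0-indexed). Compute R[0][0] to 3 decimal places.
1.000

End-effector x-axis (col 0 of R) = (1.0000,0.0000,-0.0000)
R[0][0] = 1.0000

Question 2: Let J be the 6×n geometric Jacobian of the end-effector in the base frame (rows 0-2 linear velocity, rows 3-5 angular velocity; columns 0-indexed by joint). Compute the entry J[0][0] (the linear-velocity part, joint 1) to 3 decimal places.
4.000

axis z_0 = ẑ; lever o_n−o_0 = (6.0000,-4.0000,4.0000)
cross product → J_v[:, 0] = (4.0000,6.0000,-0.0000)
J_ω[:, 0] = z_0
entry J[0][0] = 4.0000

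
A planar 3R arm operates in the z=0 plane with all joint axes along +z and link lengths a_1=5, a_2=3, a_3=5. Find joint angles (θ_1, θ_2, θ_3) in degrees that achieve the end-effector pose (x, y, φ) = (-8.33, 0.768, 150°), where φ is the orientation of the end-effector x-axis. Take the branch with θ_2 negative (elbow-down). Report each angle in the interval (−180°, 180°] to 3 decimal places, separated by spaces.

-120.000 -120.003 30.002

wrist centre = target − a_3·(cos φ, sin φ) = (-3.9999, -1.7320)
cos θ_2 = (18.9988−5²−3²)/(2·5·3) = -0.5000; θ_2 = -120.0026° (elbow-down)
β = atan2(-1.7320,-3.9999) = -156.5867°; ψ = atan2(-2.5980,3.4999) = -36.5870°
θ_1 = β − ψ = -119.9997°
θ_3 = φ − θ_1 − θ_2 = 30.0024° (wrapped to (-180°,180°])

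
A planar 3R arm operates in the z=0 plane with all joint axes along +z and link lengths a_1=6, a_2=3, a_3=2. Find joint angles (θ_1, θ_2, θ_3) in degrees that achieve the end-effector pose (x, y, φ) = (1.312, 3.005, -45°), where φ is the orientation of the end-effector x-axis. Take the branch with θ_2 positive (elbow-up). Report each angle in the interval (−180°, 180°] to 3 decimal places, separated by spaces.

62.652 135.010 117.339

wrist centre = target − a_3·(cos φ, sin φ) = (-0.1022, 4.4192)
cos θ_2 = (19.5399−6²−3²)/(2·6·3) = -0.7072; θ_2 = 135.0096° (elbow-up)
β = atan2(4.4192,-0.1022) = 91.3250°; ψ = atan2(2.1210,3.8783) = 28.6732°
θ_1 = β − ψ = 62.6518°
θ_3 = φ − θ_1 − θ_2 = 117.3387° (wrapped to (-180°,180°])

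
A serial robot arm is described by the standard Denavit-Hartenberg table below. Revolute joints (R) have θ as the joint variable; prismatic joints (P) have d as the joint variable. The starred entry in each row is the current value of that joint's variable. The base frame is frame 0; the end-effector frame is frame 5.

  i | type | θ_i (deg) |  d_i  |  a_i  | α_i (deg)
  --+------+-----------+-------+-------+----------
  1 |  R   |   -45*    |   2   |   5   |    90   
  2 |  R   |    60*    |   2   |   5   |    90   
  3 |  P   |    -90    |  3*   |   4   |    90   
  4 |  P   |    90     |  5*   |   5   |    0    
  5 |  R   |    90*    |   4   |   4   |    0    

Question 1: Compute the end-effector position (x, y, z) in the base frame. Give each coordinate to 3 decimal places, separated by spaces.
after link 1: o_1 = (3.5355, -3.5355, 2.0000)
after link 2: o_2 = (3.8891, -6.7175, 6.3301)
after link 3: o_3 = (8.5546, -5.7262, 4.8301)
after link 4: o_4 = (9.8487, -7.0203, -2.0000)
after link 5: o_5 = (5.6061, -8.4345, -5.4641)

5.606 -8.435 -5.464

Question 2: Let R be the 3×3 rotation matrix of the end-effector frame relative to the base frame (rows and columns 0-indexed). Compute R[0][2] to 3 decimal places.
-0.354

End-effector z-axis (col 2 of R) = (-0.3536,0.3536,-0.8660)
R[0][2] = -0.3536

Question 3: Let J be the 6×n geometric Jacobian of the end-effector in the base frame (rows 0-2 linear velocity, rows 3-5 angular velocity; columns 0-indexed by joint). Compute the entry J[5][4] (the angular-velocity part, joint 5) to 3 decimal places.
axis z_4 = (-0.3536,0.3536,-0.8660); lever o_n−o_4 = (-4.2426,-1.4142,-3.4641)
cross product → J_v[:, 4] = (-2.4495,2.4495,2.0000)
J_ω[:, 4] = z_4
entry J[5][4] = -0.8660

-0.866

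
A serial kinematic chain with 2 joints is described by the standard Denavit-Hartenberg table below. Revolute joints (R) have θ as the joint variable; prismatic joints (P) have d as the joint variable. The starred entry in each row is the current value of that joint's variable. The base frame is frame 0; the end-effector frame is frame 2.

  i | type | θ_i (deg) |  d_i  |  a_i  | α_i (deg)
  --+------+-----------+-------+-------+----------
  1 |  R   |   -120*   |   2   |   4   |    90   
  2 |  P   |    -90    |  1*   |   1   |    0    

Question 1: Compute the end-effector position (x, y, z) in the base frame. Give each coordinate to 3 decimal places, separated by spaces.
-2.866 -2.964 1.000

after link 1: o_1 = (-2.0000, -3.4641, 2.0000)
after link 2: o_2 = (-2.8660, -2.9641, 1.0000)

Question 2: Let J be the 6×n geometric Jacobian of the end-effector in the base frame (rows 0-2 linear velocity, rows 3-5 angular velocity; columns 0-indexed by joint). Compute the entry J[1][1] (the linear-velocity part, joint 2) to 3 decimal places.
prismatic axis z_1 = (-0.8660,0.5000,0.0000)
J_v[:, 1] = z_1; J_ω[:, 1] = (0,0,0)
entry J[1][1] = 0.5000

0.500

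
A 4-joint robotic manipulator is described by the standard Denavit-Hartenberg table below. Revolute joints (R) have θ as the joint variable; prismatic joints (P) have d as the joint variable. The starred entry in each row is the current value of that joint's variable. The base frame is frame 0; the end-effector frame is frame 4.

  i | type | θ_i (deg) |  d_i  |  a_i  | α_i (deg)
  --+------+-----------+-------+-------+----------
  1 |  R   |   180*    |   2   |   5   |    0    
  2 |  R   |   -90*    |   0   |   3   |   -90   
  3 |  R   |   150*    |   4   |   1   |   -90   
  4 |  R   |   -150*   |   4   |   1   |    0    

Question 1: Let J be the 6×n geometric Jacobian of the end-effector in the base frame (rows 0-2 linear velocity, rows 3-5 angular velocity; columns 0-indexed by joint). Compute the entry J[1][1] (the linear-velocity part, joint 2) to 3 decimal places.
-4.500

axis z_1 = (0.0000,0.0000,1.0000); lever o_n−o_1 = (-4.5000,0.8840,3.3971)
cross product → J_v[:, 1] = (-0.8840,-4.5000,0.0000)
J_ω[:, 1] = z_1
entry J[1][1] = -4.5000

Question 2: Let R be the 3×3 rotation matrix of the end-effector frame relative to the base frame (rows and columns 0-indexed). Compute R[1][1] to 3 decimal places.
-0.433

End-effector y-axis (col 1 of R) = (-0.8660,-0.4330,-0.2500)
R[1][1] = -0.4330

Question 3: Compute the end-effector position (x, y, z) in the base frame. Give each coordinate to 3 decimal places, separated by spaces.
after link 1: o_1 = (-5.0000, 0.0000, 2.0000)
after link 2: o_2 = (-5.0000, 3.0000, 2.0000)
after link 3: o_3 = (-9.0000, 2.1340, 1.5000)
after link 4: o_4 = (-9.5000, 0.8840, 5.3971)

-9.500 0.884 5.397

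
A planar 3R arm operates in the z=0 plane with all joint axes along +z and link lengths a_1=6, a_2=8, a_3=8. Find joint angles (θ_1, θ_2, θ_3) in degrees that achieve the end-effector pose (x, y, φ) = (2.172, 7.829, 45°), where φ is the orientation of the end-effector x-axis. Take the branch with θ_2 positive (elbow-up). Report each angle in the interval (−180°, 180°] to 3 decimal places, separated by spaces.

wrist centre = target − a_3·(cos φ, sin φ) = (-3.4849, 2.1721)
cos θ_2 = (16.8624−6²−8²)/(2·6·8) = -0.8660; θ_2 = 149.9990° (elbow-up)
β = atan2(2.1721,-3.4849) = 148.0643°; ψ = atan2(4.0001,-0.9281) = 103.0629°
θ_1 = β − ψ = 45.0013°
θ_3 = φ − θ_1 − θ_2 = -150.0003° (wrapped to (-180°,180°])

45.001 149.999 -150.000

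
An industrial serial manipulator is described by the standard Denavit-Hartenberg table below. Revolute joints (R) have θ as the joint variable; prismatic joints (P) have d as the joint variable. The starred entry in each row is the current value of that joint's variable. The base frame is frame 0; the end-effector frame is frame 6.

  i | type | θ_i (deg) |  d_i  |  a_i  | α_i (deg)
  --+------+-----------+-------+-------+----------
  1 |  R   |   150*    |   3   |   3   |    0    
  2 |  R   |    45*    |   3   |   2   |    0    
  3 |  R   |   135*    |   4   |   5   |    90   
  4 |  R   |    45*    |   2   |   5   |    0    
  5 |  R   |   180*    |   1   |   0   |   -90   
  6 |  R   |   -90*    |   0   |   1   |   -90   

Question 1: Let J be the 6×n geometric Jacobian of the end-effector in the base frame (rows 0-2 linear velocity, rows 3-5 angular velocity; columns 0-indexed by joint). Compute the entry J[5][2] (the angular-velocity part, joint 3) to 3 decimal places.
axis z_2 = (0.0000,0.0000,1.0000); lever o_n−o_2 = (5.3920,-7.7319,7.5355)
cross product → J_v[:, 2] = (7.7319,5.3920,-0.0000)
J_ω[:, 2] = z_2
entry J[5][2] = 1.0000

1.000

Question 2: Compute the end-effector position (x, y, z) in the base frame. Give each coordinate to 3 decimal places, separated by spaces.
after link 1: o_1 = (-2.5981, 1.5000, 3.0000)
after link 2: o_2 = (-4.5299, 0.9824, 6.0000)
after link 3: o_3 = (-0.1998, -1.5176, 10.0000)
after link 4: o_4 = (1.8621, -5.0175, 13.5355)
after link 5: o_5 = (1.3621, -5.8835, 13.5355)
after link 6: o_6 = (0.8621, -6.7495, 13.5355)

0.862 -6.750 13.536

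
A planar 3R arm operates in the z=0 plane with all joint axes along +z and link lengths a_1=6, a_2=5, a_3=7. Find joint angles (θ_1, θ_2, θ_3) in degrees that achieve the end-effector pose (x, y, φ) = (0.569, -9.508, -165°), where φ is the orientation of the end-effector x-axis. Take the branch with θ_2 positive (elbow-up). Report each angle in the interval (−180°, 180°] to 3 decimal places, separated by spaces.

-59.993 29.987 -134.994

wrist centre = target − a_3·(cos φ, sin φ) = (7.3305, -7.6963)
cos θ_2 = (112.9685−6²−5²)/(2·6·5) = 0.8661; θ_2 = 29.9867° (elbow-up)
β = atan2(-7.6963,7.3305) = -46.3944°; ψ = atan2(2.4990,10.3307) = 13.5986°
θ_1 = β − ψ = -59.9931°
θ_3 = φ − θ_1 − θ_2 = -134.9937° (wrapped to (-180°,180°])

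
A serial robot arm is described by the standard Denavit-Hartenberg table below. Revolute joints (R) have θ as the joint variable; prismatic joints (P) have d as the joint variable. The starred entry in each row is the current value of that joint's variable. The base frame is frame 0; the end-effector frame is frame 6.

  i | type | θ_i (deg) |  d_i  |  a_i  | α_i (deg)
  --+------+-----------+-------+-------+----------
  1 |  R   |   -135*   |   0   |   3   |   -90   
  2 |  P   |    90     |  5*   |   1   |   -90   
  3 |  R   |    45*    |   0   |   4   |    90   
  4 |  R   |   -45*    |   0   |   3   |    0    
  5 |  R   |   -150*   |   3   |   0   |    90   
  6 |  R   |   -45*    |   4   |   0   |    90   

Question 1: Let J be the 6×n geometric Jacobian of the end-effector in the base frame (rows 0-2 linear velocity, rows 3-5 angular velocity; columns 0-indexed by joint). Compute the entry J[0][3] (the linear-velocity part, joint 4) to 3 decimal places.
3.103

axis z_3 = (0.5000,-0.5000,-0.7071); lever o_n−o_3 = (1.1538,1.3103,-4.3534)
cross product → J_v[:, 3] = (3.1032,1.3609,1.2321)
J_ω[:, 3] = z_3
entry J[0][3] = 3.1032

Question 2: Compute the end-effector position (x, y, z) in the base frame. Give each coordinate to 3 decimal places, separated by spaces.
0.568 -2.347 -8.182

after link 1: o_1 = (-2.1213, -2.1213, 0.0000)
after link 2: o_2 = (1.4142, -5.6569, -1.0000)
after link 3: o_3 = (-0.5858, -3.6569, -3.8284)
after link 4: o_4 = (-3.1464, -4.0962, -5.3284)
after link 5: o_5 = (-1.6464, -5.5962, -7.4497)
after link 6: o_6 = (0.5680, -2.3465, -8.1818)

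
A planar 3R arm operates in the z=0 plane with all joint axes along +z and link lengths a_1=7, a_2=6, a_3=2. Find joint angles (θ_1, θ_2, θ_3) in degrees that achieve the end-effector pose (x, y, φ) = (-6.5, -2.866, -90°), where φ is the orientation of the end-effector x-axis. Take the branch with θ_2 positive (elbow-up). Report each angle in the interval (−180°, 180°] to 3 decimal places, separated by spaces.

135.178 120.000 14.822

wrist centre = target − a_3·(cos φ, sin φ) = (-6.5000, -0.8660)
cos θ_2 = (43.0000−7²−6²)/(2·7·6) = -0.5000; θ_2 = 120.0000° (elbow-up)
β = atan2(-0.8660,-6.5000) = -172.4111°; ψ = atan2(5.1962,4.0000) = 52.4109°
θ_1 = β − ψ = -224.8221°
θ_3 = φ − θ_1 − θ_2 = 14.8220° (wrapped to (-180°,180°])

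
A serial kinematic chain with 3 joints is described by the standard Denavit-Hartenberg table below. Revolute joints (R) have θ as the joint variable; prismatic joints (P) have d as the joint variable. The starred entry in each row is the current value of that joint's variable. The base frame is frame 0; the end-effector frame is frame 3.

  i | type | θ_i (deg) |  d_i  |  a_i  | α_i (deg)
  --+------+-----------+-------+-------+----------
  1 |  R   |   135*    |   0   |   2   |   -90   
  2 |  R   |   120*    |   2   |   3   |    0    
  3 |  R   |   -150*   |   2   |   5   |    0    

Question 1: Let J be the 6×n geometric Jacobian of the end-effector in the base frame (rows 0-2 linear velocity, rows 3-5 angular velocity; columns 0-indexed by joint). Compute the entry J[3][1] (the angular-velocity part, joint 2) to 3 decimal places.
axis z_1 = (-0.7071,-0.7071,0.0000); lever o_n−o_1 = (-4.8296,-0.8272,-0.0981)
cross product → J_v[:, 1] = (0.0694,-0.0694,-2.8301)
J_ω[:, 1] = z_1
entry J[3][1] = -0.7071

-0.707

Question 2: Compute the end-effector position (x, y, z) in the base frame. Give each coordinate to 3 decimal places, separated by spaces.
-6.244 0.587 -0.098

after link 1: o_1 = (-1.4142, 1.4142, 0.0000)
after link 2: o_2 = (-1.7678, -1.0607, -2.5981)
after link 3: o_3 = (-6.2438, 0.5870, -0.0981)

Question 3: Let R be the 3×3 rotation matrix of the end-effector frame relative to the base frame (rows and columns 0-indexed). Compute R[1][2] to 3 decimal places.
End-effector z-axis (col 2 of R) = (-0.7071,-0.7071,0.0000)
R[1][2] = -0.7071

-0.707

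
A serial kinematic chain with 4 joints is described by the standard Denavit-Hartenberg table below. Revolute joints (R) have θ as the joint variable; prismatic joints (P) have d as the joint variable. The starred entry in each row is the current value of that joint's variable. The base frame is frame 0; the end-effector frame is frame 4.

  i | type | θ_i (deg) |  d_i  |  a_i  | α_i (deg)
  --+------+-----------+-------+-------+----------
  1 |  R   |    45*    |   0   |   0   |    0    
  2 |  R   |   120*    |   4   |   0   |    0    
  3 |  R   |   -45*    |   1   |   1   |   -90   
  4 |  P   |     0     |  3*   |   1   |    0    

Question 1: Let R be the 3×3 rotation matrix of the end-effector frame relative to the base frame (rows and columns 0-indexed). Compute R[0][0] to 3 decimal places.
End-effector x-axis (col 0 of R) = (-0.5000,0.8660,0.0000)
R[0][0] = -0.5000

-0.500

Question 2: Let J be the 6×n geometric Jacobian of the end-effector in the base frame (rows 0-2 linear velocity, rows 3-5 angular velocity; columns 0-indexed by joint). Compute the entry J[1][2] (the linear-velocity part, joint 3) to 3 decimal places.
-3.598

axis z_2 = (0.0000,0.0000,1.0000); lever o_n−o_2 = (-3.5981,0.2321,1.0000)
cross product → J_v[:, 2] = (-0.2321,-3.5981,0.0000)
J_ω[:, 2] = z_2
entry J[1][2] = -3.5981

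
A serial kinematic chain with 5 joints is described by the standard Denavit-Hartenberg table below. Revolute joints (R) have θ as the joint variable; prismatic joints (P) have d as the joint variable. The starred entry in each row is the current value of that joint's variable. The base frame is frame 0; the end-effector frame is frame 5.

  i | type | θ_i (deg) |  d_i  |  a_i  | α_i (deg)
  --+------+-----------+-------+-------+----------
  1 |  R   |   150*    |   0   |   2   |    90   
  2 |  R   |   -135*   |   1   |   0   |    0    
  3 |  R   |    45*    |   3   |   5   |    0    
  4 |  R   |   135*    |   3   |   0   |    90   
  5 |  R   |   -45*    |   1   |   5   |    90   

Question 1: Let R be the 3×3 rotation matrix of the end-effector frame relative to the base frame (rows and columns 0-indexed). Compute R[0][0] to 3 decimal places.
End-effector x-axis (col 0 of R) = (-0.7866,-0.3624,0.5000)
R[0][0] = -0.7866

-0.787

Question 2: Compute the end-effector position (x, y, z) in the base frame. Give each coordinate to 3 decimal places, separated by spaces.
after link 1: o_1 = (-1.7321, 1.0000, 0.0000)
after link 2: o_2 = (-1.2321, 1.8660, 0.0000)
after link 3: o_3 = (0.2679, 4.4641, -5.0000)
after link 4: o_4 = (1.7679, 7.0622, -5.0000)
after link 5: o_5 = (-2.7773, 5.6039, -3.2071)

-2.777 5.604 -3.207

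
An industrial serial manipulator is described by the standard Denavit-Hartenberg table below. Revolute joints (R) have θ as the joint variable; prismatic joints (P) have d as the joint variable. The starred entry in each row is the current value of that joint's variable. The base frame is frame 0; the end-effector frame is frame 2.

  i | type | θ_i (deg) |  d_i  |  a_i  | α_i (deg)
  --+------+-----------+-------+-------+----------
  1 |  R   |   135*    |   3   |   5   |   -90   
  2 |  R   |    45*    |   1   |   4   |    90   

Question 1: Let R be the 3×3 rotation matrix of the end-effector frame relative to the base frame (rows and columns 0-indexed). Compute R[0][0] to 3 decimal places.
End-effector x-axis (col 0 of R) = (-0.5000,0.5000,-0.7071)
R[0][0] = -0.5000

-0.500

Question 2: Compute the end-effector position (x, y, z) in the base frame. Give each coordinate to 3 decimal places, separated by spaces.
-6.243 4.828 0.172

after link 1: o_1 = (-3.5355, 3.5355, 3.0000)
after link 2: o_2 = (-6.2426, 4.8284, 0.1716)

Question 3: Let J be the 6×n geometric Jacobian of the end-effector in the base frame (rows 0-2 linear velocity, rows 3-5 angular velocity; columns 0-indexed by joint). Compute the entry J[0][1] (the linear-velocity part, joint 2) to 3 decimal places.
2.000

axis z_1 = (-0.7071,-0.7071,0.0000); lever o_n−o_1 = (-2.7071,1.2929,-2.8284)
cross product → J_v[:, 1] = (2.0000,-2.0000,-2.8284)
J_ω[:, 1] = z_1
entry J[0][1] = 2.0000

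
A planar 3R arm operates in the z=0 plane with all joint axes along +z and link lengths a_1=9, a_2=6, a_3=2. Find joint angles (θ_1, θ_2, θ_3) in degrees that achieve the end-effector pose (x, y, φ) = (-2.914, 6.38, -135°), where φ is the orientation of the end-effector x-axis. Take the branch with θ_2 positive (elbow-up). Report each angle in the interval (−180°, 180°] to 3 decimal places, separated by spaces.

wrist centre = target − a_3·(cos φ, sin φ) = (-1.4998, 7.7942)
cos θ_2 = (62.9991−9²−6²)/(2·9·6) = -0.5000; θ_2 = 120.0005° (elbow-up)
β = atan2(7.7942,-1.4998) = 100.8919°; ψ = atan2(5.1961,6.0000) = 40.8935°
θ_1 = β − ψ = 59.9984°
θ_3 = φ − θ_1 − θ_2 = 45.0010° (wrapped to (-180°,180°])

59.998 120.001 45.001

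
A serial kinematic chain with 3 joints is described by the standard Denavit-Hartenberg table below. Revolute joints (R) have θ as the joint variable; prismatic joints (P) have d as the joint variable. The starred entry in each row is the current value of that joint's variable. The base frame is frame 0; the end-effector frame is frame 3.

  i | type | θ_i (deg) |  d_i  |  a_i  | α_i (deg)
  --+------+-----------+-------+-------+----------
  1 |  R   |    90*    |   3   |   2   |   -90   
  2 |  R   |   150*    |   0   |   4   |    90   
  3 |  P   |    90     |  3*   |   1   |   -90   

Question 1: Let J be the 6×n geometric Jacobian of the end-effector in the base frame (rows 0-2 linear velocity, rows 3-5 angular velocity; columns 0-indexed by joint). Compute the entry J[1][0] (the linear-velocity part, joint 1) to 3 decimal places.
axis z_0 = ẑ; lever o_n−o_0 = (-1.0000,0.0359,-1.5981)
cross product → J_v[:, 0] = (-0.0359,-1.0000,0.0000)
J_ω[:, 0] = z_0
entry J[1][0] = -1.0000

-1.000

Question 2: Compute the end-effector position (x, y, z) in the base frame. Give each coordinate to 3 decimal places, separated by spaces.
after link 1: o_1 = (0.0000, 2.0000, 3.0000)
after link 2: o_2 = (-0.0000, -1.4641, 1.0000)
after link 3: o_3 = (-1.0000, 0.0359, -1.5981)

-1.000 0.036 -1.598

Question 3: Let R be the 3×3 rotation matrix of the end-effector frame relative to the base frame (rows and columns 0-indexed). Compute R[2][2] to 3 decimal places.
0.500

End-effector z-axis (col 2 of R) = (0.0000,0.8660,0.5000)
R[2][2] = 0.5000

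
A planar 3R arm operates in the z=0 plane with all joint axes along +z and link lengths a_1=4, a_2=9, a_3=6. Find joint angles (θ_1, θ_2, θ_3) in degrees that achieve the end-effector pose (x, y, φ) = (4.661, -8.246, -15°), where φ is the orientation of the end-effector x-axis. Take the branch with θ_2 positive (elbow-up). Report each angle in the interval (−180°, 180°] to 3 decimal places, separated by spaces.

149.996 135.004 60.000

wrist centre = target − a_3·(cos φ, sin φ) = (-1.1346, -6.6931)
cos θ_2 = (46.0846−4²−9²)/(2·4·9) = -0.7072; θ_2 = 135.0042° (elbow-up)
β = atan2(-6.6931,-1.1346) = -99.6208°; ψ = atan2(6.3635,-2.3644) = 110.3831°
θ_1 = β − ψ = -210.0039°
θ_3 = φ − θ_1 − θ_2 = 59.9997° (wrapped to (-180°,180°])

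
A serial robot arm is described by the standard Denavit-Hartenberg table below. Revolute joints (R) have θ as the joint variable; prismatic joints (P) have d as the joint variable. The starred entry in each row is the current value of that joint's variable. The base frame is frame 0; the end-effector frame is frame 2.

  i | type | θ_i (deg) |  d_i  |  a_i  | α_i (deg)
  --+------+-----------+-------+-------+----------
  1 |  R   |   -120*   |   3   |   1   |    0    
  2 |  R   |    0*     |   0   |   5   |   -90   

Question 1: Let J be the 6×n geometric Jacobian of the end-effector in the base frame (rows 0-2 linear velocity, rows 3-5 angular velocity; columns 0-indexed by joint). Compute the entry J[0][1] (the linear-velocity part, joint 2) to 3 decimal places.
4.330

axis z_1 = (0.0000,0.0000,1.0000); lever o_n−o_1 = (-2.5000,-4.3301,0.0000)
cross product → J_v[:, 1] = (4.3301,-2.5000,0.0000)
J_ω[:, 1] = z_1
entry J[0][1] = 4.3301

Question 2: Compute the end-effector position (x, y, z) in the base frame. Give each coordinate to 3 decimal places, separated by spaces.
after link 1: o_1 = (-0.5000, -0.8660, 3.0000)
after link 2: o_2 = (-3.0000, -5.1962, 3.0000)

-3.000 -5.196 3.000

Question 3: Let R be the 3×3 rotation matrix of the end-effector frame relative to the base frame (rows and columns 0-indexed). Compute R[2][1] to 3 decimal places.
End-effector y-axis (col 1 of R) = (0.0000,-0.0000,-1.0000)
R[2][1] = -1.0000

-1.000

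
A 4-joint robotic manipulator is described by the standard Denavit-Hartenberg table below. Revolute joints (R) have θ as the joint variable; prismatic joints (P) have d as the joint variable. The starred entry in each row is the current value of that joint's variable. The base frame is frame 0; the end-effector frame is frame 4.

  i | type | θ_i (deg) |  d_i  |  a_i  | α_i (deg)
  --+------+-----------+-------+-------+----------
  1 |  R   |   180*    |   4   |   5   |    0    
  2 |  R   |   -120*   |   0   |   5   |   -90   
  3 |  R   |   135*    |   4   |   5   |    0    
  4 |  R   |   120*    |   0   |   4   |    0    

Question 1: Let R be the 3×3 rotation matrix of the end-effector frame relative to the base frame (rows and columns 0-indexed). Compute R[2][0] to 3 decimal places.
End-effector x-axis (col 0 of R) = (-0.1294,-0.2241,0.9659)
R[2][0] = 0.9659

0.966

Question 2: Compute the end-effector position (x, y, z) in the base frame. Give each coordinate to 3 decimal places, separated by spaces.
after link 1: o_1 = (-5.0000, 0.0000, 4.0000)
after link 2: o_2 = (-2.5000, 4.3301, 4.0000)
after link 3: o_3 = (-7.7319, 3.2683, 0.4645)
after link 4: o_4 = (-8.2495, 2.3717, 4.3282)

-8.250 2.372 4.328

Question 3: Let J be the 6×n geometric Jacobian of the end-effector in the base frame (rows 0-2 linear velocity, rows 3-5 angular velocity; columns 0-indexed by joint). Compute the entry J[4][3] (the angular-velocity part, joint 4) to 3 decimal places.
axis z_3 = (-0.8660,0.5000,0.0000); lever o_n−o_3 = (-0.5176,-0.8966,3.8637)
cross product → J_v[:, 3] = (1.9319,3.3461,1.0353)
J_ω[:, 3] = z_3
entry J[4][3] = 0.5000

0.500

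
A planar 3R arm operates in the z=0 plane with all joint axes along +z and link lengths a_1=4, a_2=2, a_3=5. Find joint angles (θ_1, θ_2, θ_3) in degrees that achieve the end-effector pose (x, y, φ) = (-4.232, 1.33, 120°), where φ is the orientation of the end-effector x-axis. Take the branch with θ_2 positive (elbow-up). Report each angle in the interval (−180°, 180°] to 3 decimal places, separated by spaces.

wrist centre = target − a_3·(cos φ, sin φ) = (-1.7320, -3.0001)
cos θ_2 = (12.0006−4²−2²)/(2·4·2) = -0.5000; θ_2 = 119.9976° (elbow-up)
β = atan2(-3.0001,-1.7320) = -119.9982°; ψ = atan2(1.7321,3.0001) = 30.0000°
θ_1 = β − ψ = -149.9982°
θ_3 = φ − θ_1 − θ_2 = 150.0006° (wrapped to (-180°,180°])

-149.998 119.998 150.001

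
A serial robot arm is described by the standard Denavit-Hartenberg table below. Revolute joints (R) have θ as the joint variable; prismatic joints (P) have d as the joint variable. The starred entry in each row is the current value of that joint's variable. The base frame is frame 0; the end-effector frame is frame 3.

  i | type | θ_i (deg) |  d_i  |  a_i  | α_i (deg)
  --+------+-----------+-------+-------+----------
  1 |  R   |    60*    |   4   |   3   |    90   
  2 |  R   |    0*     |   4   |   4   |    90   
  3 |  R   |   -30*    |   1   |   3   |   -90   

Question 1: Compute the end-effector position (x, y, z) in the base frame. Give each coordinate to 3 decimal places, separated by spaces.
after link 1: o_1 = (1.5000, 2.5981, 4.0000)
after link 2: o_2 = (6.9641, 4.0622, 4.0000)
after link 3: o_3 = (6.9641, 7.0622, 3.0000)

6.964 7.062 3.000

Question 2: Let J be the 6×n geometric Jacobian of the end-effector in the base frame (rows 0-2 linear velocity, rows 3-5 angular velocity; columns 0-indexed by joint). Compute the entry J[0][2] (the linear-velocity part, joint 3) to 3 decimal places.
3.000

axis z_2 = (0.0000,-0.0000,-1.0000); lever o_n−o_2 = (0.0000,3.0000,-1.0000)
cross product → J_v[:, 2] = (3.0000,-0.0000,0.0000)
J_ω[:, 2] = z_2
entry J[0][2] = 3.0000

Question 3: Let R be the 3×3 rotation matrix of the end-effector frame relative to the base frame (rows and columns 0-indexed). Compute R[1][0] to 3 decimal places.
1.000

End-effector x-axis (col 0 of R) = (0.0000,1.0000,-0.0000)
R[1][0] = 1.0000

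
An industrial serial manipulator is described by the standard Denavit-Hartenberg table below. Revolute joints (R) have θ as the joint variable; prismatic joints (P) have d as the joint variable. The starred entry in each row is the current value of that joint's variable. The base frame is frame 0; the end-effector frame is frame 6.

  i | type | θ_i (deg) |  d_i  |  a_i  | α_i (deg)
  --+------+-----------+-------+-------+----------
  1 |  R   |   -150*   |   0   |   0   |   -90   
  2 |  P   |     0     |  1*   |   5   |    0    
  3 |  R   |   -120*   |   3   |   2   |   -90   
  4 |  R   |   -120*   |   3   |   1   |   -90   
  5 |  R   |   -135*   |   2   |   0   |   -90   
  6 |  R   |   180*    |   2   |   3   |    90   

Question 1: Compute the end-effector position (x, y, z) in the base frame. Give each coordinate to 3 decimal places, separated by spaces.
-0.952 -10.859 2.415

after link 1: o_1 = (0.0000, 0.0000, 0.0000)
after link 2: o_2 = (-3.8301, -3.3660, 0.0000)
after link 3: o_3 = (-1.4641, -5.4641, 1.7321)
after link 4: o_4 = (-3.4976, -7.6381, 2.7990)
after link 5: o_5 = (-2.2476, -8.0712, 4.2990)
after link 6: o_6 = (-0.9518, -10.8586, 2.4146)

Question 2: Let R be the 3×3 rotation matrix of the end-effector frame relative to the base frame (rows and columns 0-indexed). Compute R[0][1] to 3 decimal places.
End-effector y-axis (col 1 of R) = (-0.3772,-0.9249,0.0474)
R[0][1] = -0.3772

-0.377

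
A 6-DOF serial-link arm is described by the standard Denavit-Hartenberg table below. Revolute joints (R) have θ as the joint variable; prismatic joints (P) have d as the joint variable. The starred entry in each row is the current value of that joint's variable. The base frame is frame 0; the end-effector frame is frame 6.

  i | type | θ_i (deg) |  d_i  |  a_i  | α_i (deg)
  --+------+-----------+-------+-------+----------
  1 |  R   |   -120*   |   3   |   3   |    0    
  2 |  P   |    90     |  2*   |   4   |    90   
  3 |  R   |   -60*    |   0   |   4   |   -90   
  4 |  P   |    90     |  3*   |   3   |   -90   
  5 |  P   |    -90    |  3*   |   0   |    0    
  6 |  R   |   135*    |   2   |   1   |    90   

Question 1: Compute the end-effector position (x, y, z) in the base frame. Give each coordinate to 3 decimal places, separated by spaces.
5.104 -2.130 7.012

after link 1: o_1 = (-1.5000, -2.5981, 3.0000)
after link 2: o_2 = (1.9641, -4.5981, 5.0000)
after link 3: o_3 = (3.6962, -5.5981, 1.5359)
after link 4: o_4 = (7.4462, -4.2990, 3.0359)
after link 5: o_5 = (6.1471, -3.5490, 5.6340)
after link 6: o_6 = (5.1043, -2.1305, 7.0125)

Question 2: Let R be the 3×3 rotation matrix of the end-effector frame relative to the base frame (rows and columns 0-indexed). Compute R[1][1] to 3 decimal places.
0.250

End-effector y-axis (col 1 of R) = (-0.4330,0.2500,0.8660)
R[1][1] = 0.2500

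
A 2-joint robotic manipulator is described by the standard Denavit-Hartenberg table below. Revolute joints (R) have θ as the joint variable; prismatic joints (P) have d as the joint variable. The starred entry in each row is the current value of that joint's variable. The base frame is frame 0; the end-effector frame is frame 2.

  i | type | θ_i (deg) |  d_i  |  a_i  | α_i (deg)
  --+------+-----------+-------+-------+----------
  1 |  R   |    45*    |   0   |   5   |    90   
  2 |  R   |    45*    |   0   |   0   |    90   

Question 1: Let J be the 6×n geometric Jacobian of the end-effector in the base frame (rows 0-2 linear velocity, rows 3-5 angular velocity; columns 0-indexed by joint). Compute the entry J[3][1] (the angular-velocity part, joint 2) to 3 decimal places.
axis z_1 = (0.7071,-0.7071,0.0000); lever o_n−o_1 = (0.0000,0.0000,0.0000)
cross product → J_v[:, 1] = (-0.0000,0.0000,0.0000)
J_ω[:, 1] = z_1
entry J[3][1] = 0.7071

0.707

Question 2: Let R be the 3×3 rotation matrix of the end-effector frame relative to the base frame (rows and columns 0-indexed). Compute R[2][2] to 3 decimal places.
-0.707

End-effector z-axis (col 2 of R) = (0.5000,0.5000,-0.7071)
R[2][2] = -0.7071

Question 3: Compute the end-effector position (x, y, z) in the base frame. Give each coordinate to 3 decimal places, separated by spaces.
3.536 3.536 0.000

after link 1: o_1 = (3.5355, 3.5355, 0.0000)
after link 2: o_2 = (3.5355, 3.5355, 0.0000)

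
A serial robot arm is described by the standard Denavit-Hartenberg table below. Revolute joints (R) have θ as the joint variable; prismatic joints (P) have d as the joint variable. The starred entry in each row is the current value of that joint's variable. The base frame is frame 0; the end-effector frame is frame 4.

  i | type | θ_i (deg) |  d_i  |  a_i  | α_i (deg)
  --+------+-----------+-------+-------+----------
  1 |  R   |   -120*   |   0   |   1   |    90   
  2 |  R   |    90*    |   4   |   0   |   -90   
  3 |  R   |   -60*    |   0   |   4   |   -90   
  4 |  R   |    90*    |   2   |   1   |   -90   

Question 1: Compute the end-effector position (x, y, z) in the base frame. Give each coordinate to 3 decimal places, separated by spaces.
-6.598 1.500 3.732

after link 1: o_1 = (-0.5000, -0.8660, 0.0000)
after link 2: o_2 = (-3.9641, 1.1340, 0.0000)
after link 3: o_3 = (-6.9641, 2.8660, 2.0000)
after link 4: o_4 = (-6.5981, 1.5000, 3.7321)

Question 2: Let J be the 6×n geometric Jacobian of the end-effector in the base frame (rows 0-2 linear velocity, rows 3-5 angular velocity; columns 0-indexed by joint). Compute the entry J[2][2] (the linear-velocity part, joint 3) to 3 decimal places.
2.464

axis z_2 = (0.5000,0.8660,0.0000); lever o_n−o_2 = (-2.6340,0.3660,3.7321)
cross product → J_v[:, 2] = (3.2321,-1.8660,2.4641)
J_ω[:, 2] = z_2
entry J[2][2] = 2.4641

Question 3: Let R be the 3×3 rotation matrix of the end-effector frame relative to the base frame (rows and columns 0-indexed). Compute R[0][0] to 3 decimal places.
End-effector x-axis (col 0 of R) = (-0.5000,-0.8660,0.0000)
R[0][0] = -0.5000

-0.500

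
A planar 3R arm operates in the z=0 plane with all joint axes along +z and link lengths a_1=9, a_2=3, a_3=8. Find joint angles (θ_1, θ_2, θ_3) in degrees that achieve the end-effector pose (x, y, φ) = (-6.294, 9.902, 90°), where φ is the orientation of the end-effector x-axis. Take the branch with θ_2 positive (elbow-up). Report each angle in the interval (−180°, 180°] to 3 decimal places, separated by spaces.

150.001 150.005 149.994

wrist centre = target − a_3·(cos φ, sin φ) = (-6.2940, 1.9020)
cos θ_2 = (43.2320−9²−3²)/(2·9·3) = -0.8661; θ_2 = 150.0055° (elbow-up)
β = atan2(1.9020,-6.2940) = 163.1856°; ψ = atan2(1.4998,6.4018) = 13.1850°
θ_1 = β − ψ = 150.0006°
θ_3 = φ − θ_1 − θ_2 = 149.9939° (wrapped to (-180°,180°])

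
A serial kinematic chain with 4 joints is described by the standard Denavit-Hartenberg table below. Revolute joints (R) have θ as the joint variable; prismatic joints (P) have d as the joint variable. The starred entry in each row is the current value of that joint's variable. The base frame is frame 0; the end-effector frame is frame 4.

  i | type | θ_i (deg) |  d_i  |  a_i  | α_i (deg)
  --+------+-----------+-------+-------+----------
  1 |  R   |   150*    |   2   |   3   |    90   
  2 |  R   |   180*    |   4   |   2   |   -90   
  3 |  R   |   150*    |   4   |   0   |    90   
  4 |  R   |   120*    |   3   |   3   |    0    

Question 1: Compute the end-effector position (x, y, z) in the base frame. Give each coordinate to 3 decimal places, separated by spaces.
after link 1: o_1 = (-2.5981, 1.5000, 2.0000)
after link 2: o_2 = (1.1340, 3.9641, 2.0000)
after link 3: o_3 = (1.1340, 3.9641, -2.0000)
after link 4: o_4 = (2.6340, 0.9641, -4.5981)

2.634 0.964 -4.598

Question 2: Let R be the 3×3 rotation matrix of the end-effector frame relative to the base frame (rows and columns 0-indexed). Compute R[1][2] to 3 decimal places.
End-effector z-axis (col 2 of R) = (0.0000,-1.0000,-0.0000)
R[1][2] = -1.0000

-1.000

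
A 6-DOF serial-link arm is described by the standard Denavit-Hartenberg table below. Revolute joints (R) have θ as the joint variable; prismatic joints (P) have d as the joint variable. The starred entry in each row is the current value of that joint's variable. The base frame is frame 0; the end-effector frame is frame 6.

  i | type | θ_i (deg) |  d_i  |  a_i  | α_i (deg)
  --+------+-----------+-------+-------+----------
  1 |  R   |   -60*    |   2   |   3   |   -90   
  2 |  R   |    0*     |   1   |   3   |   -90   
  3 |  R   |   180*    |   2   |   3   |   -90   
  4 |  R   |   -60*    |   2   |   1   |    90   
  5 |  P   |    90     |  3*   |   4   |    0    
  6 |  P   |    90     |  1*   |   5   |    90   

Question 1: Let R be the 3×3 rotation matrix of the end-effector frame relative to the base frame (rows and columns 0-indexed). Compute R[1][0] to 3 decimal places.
-0.433

End-effector x-axis (col 0 of R) = (0.2500,-0.4330,0.8660)
R[1][0] = -0.4330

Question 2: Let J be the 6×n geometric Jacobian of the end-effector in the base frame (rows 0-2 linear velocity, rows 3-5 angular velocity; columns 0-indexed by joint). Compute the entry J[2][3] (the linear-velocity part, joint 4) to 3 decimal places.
axis z_3 = (0.8660,0.5000,0.0000); lever o_n−o_3 = (7.9282,-1.7321,1.4641)
cross product → J_v[:, 3] = (0.7321,-1.2679,-5.4641)
J_ω[:, 3] = z_3
entry J[2][3] = -5.4641

-5.464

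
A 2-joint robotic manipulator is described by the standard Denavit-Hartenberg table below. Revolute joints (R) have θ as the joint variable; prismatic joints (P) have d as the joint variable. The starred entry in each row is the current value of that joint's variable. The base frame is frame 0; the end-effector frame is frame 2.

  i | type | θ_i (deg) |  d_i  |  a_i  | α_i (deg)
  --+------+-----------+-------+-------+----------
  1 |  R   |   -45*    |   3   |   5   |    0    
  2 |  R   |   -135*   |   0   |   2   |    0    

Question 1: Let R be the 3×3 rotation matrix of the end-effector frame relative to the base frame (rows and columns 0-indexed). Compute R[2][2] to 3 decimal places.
1.000

End-effector z-axis (col 2 of R) = (0.0000,0.0000,1.0000)
R[2][2] = 1.0000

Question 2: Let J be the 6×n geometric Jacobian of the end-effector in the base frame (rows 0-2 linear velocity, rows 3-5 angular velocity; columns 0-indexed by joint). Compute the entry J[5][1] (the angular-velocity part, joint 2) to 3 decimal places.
axis z_1 = (0.0000,0.0000,1.0000); lever o_n−o_1 = (-2.0000,-0.0000,0.0000)
cross product → J_v[:, 1] = (0.0000,-2.0000,0.0000)
J_ω[:, 1] = z_1
entry J[5][1] = 1.0000

1.000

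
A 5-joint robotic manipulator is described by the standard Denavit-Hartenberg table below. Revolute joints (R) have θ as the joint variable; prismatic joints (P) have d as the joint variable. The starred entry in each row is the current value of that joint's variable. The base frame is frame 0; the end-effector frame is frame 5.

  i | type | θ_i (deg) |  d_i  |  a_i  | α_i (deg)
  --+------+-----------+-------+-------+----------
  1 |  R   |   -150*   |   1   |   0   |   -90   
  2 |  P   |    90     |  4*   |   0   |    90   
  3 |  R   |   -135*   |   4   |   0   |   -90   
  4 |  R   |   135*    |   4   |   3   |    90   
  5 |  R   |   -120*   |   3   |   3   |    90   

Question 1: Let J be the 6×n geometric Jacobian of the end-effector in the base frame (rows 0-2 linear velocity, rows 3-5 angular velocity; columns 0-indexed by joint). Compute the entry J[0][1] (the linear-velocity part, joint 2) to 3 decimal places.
prismatic axis z_1 = (0.5000,-0.8660,0.0000)
J_v[:, 1] = z_1; J_ω[:, 1] = (0,0,0)
entry J[0][1] = 0.5000

0.500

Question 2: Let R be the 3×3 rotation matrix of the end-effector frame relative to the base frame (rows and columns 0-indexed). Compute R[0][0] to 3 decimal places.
End-effector x-axis (col 0 of R) = (-0.1250,-0.4906,0.8624)
R[0][0] = -0.1250

-0.125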